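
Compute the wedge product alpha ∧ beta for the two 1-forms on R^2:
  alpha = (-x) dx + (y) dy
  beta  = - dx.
alpha ∧ beta = (y) dx ∧ dy

Distribute the wedge, using dx_i ∧ dx_j = -dx_j ∧ dx_i and dx_i ∧ dx_i = 0. For each pair (i, j) with i < j, the coefficient of dx_i ∧ dx_j in alpha ∧ beta is (alpha_i * beta_j - alpha_j * beta_i). Collecting: alpha ∧ beta = (y) dx ∧ dy.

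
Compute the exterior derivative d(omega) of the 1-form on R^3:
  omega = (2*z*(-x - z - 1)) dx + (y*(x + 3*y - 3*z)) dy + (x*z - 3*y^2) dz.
d(omega) = (y) dx ∧ dy + (2*x + 5*z + 2) dx ∧ dz + (-3*y) dy ∧ dz

For a 1-form omega = sum_i f_i dx_i, the exterior derivative is
  d(omega) = sum_{i < j} (∂f_j/∂x_i - ∂f_i/∂x_j) dx_i ∧ dx_j.
  coefficient of dx ∧ dy: ∂f_2/∂x - ∂f_1/∂y = ∂(y*(x + 3*y - 3*z))/∂x - ∂(2*z*(-x - z - 1))/∂y = y
  coefficient of dx ∧ dz: ∂f_3/∂x - ∂f_1/∂z = ∂(x*z - 3*y^2)/∂x - ∂(2*z*(-x - z - 1))/∂z = 2*x + 5*z + 2
  coefficient of dy ∧ dz: ∂f_3/∂y - ∂f_2/∂z = ∂(x*z - 3*y^2)/∂y - ∂(y*(x + 3*y - 3*z))/∂z = -3*y
Assembling: d(omega) = (y) dx ∧ dy + (2*x + 5*z + 2) dx ∧ dz + (-3*y) dy ∧ dz.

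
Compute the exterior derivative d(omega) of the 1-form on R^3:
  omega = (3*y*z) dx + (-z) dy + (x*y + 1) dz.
d(omega) = (-3*z) dx ∧ dy + (-2*y) dx ∧ dz + (x + 1) dy ∧ dz

For a 1-form omega = sum_i f_i dx_i, the exterior derivative is
  d(omega) = sum_{i < j} (∂f_j/∂x_i - ∂f_i/∂x_j) dx_i ∧ dx_j.
  coefficient of dx ∧ dy: ∂f_2/∂x - ∂f_1/∂y = ∂(-z)/∂x - ∂(3*y*z)/∂y = -3*z
  coefficient of dx ∧ dz: ∂f_3/∂x - ∂f_1/∂z = ∂(x*y + 1)/∂x - ∂(3*y*z)/∂z = -2*y
  coefficient of dy ∧ dz: ∂f_3/∂y - ∂f_2/∂z = ∂(x*y + 1)/∂y - ∂(-z)/∂z = x + 1
Assembling: d(omega) = (-3*z) dx ∧ dy + (-2*y) dx ∧ dz + (x + 1) dy ∧ dz.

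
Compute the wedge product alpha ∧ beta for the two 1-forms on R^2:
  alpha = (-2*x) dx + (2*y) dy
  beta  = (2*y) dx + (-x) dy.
alpha ∧ beta = (2*x^2 - 4*y^2) dx ∧ dy

Distribute the wedge, using dx_i ∧ dx_j = -dx_j ∧ dx_i and dx_i ∧ dx_i = 0. For each pair (i, j) with i < j, the coefficient of dx_i ∧ dx_j in alpha ∧ beta is (alpha_i * beta_j - alpha_j * beta_i). Collecting: alpha ∧ beta = (2*x^2 - 4*y^2) dx ∧ dy.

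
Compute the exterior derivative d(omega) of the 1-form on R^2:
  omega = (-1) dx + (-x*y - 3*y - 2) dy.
d(omega) = (-y) dx ∧ dy

For a 1-form omega = sum_i f_i dx_i, the exterior derivative is
  d(omega) = sum_{i < j} (∂f_j/∂x_i - ∂f_i/∂x_j) dx_i ∧ dx_j.
  coefficient of dx ∧ dy: ∂f_2/∂x - ∂f_1/∂y = ∂(-x*y - 3*y - 2)/∂x - ∂(-1)/∂y = -y
Assembling: d(omega) = (-y) dx ∧ dy.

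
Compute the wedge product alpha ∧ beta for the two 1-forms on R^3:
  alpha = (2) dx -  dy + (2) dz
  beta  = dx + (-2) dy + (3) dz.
alpha ∧ beta = (-3) dx ∧ dy + (4) dx ∧ dz + (1) dy ∧ dz

Distribute the wedge, using dx_i ∧ dx_j = -dx_j ∧ dx_i and dx_i ∧ dx_i = 0. For each pair (i, j) with i < j, the coefficient of dx_i ∧ dx_j in alpha ∧ beta is (alpha_i * beta_j - alpha_j * beta_i). Collecting: alpha ∧ beta = (-3) dx ∧ dy + (4) dx ∧ dz + (1) dy ∧ dz.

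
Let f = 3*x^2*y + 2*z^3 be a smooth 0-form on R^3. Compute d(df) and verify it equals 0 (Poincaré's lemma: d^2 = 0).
d(df) = 0

Step 1: df = sum_i (∂f/∂x_i) dx_i = (6*x*y) dx + (3*x^2) dy + (6*z^2) dz.
Step 2: Apply d again. Using the 1-form formula, the coefficient of dx ∧ dy in d(df) is ∂^2 f/∂x ∂y - ∂^2 f/∂y ∂x = (6*x) - (6*x) = 0 (equality of mixed partials for smooth f).
Similarly for dx ∧ dz and dy ∧ dz — all coefficients vanish. So d(df) = 0.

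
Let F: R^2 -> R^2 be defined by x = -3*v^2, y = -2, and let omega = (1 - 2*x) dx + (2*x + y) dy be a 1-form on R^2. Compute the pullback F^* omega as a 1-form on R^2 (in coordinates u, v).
F^* omega = (-36*v^3 - 6*v) dv

Using F^*(f dg) = (f ∘ F) d(g ∘ F), substitute each coordinate x_i by F_i(u, v) in f_i, and replace dx_i by d F_i = (∂F_i/∂u) du + (∂F_i/∂v) dv.
  For the x component: f_1(F) = 6*v^2 + 1; d F_1 = (0) du + (-6*v) dv
  For the y component: f_2(F) = -6*v^2 - 2; d F_2 = (0) du + (0) dv
Combining and collecting du, dv coefficients:
  coeff of du: 0
  coeff of dv: -36*v^3 - 6*v
F^* omega = (-36*v^3 - 6*v) dv.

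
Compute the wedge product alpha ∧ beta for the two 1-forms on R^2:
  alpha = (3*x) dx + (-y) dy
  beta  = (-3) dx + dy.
alpha ∧ beta = (3*x - 3*y) dx ∧ dy

Distribute the wedge, using dx_i ∧ dx_j = -dx_j ∧ dx_i and dx_i ∧ dx_i = 0. For each pair (i, j) with i < j, the coefficient of dx_i ∧ dx_j in alpha ∧ beta is (alpha_i * beta_j - alpha_j * beta_i). Collecting: alpha ∧ beta = (3*x - 3*y) dx ∧ dy.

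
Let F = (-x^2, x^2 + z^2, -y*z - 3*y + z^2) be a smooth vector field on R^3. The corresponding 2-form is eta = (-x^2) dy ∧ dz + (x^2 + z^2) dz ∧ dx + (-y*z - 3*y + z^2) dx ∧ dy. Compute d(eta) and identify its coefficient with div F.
d(eta) = (-2*x - y + 2*z) dx ∧ dy ∧ dz; div F = -2*x - y + 2*z

For a 2-form in R^3 of the form above, applying d gives a 3-form with coefficient ∂P/∂x + ∂Q/∂y + ∂R/∂z:
  ∂P/∂x = -2*x
  ∂Q/∂y = 0
  ∂R/∂z = -y + 2*z
Sum = -2*x - y + 2*z, which is exactly div F.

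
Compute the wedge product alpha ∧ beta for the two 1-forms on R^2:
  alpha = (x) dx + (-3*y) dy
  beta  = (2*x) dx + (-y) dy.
alpha ∧ beta = (5*x*y) dx ∧ dy

Distribute the wedge, using dx_i ∧ dx_j = -dx_j ∧ dx_i and dx_i ∧ dx_i = 0. For each pair (i, j) with i < j, the coefficient of dx_i ∧ dx_j in alpha ∧ beta is (alpha_i * beta_j - alpha_j * beta_i). Collecting: alpha ∧ beta = (5*x*y) dx ∧ dy.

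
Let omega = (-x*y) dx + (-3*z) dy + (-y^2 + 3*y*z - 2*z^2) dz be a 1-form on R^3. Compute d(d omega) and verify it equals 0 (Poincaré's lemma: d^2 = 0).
d(d omega) = 0

Step 1: d omega = sum_{i<j} (∂f_j/∂x_i - ∂f_i/∂x_j) dx_i ∧ dx_j:
  coeff of dx ∧ dy: x
  coeff of dx ∧ dz: 0
  coeff of dy ∧ dz: -2*y + 3*z + 3
Step 2: Apply d again to each 2-form coefficient. The only possible 3-form in R^3 is dx ∧ dy ∧ dz, with coefficient
  ∂(coeff of dy∧dz)/∂x - ∂(coeff of dx∧dz)/∂y + ∂(coeff of dx∧dy)/∂z
  = ∂/∂x (-2*y + 3*z + 3) - ∂/∂y (0) + ∂/∂z (x).
Each of these terms simplifies to sums of mixed partials that cancel in pairs. The result is 0 (by equality of mixed partials for smooth functions — Schwarz / Clairaut).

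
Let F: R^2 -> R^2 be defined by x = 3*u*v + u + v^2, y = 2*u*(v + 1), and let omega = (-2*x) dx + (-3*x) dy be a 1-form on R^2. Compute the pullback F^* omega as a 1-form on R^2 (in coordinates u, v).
F^* omega = (-36*u*v^2 - 36*u*v - 8*u - 12*v^3 - 8*v^2) du + (-36*u^2*v - 12*u^2 - 24*u*v^2 - 4*u*v - 4*v^3) dv

Using F^*(f dg) = (f ∘ F) d(g ∘ F), substitute each coordinate x_i by F_i(u, v) in f_i, and replace dx_i by d F_i = (∂F_i/∂u) du + (∂F_i/∂v) dv.
  For the x component: f_1(F) = -6*u*v - 2*u - 2*v^2; d F_1 = (3*v + 1) du + (3*u + 2*v) dv
  For the y component: f_2(F) = -9*u*v - 3*u - 3*v^2; d F_2 = (2*v + 2) du + (2*u) dv
Combining and collecting du, dv coefficients:
  coeff of du: -36*u*v^2 - 36*u*v - 8*u - 12*v^3 - 8*v^2
  coeff of dv: -36*u^2*v - 12*u^2 - 24*u*v^2 - 4*u*v - 4*v^3
F^* omega = (-36*u*v^2 - 36*u*v - 8*u - 12*v^3 - 8*v^2) du + (-36*u^2*v - 12*u^2 - 24*u*v^2 - 4*u*v - 4*v^3) dv.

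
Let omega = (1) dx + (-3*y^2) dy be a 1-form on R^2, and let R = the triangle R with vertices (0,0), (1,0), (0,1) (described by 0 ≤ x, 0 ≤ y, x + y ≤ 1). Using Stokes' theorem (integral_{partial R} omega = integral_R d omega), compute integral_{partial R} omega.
integral_(partial R) omega = 0

Stokes: integral_partial_R omega = integral_R d omega with d omega = (∂Q/∂x - ∂P/∂y) dx ∧ dy.
  ∂Q/∂x = 0
  ∂P/∂y = 0
  integrand = ∂Q/∂x - ∂P/∂y = 0.
Integrating over R: integral_0^1 integral_0^{1-x} (0) dy dx = 0.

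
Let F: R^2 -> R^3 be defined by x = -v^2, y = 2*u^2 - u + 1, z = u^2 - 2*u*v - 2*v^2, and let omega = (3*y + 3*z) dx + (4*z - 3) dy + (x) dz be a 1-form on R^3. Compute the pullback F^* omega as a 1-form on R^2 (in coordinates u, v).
F^* omega = (16*u^3 - 32*u^2*v - 4*u^2 - 34*u*v^2 + 8*u*v - 12*u + 2*v^3 + 8*v^2 + 3) du + (2*v*(-9*u^2 + 7*u*v + 3*u + 8*v^2 - 3)) dv

Using F^*(f dg) = (f ∘ F) d(g ∘ F), substitute each coordinate x_i by F_i(u, v) in f_i, and replace dx_i by d F_i = (∂F_i/∂u) du + (∂F_i/∂v) dv.
  For the x component: f_1(F) = 9*u^2 - 6*u*v - 3*u - 6*v^2 + 3; d F_1 = (0) du + (-2*v) dv
  For the y component: f_2(F) = 4*u^2 - 8*u*v - 8*v^2 - 3; d F_2 = (4*u - 1) du + (0) dv
  For the z component: f_3(F) = -v^2; d F_3 = (2*u - 2*v) du + (-2*u - 4*v) dv
Combining and collecting du, dv coefficients:
  coeff of du: 16*u^3 - 32*u^2*v - 4*u^2 - 34*u*v^2 + 8*u*v - 12*u + 2*v^3 + 8*v^2 + 3
  coeff of dv: 2*v*(-9*u^2 + 7*u*v + 3*u + 8*v^2 - 3)
F^* omega = (16*u^3 - 32*u^2*v - 4*u^2 - 34*u*v^2 + 8*u*v - 12*u + 2*v^3 + 8*v^2 + 3) du + (2*v*(-9*u^2 + 7*u*v + 3*u + 8*v^2 - 3)) dv.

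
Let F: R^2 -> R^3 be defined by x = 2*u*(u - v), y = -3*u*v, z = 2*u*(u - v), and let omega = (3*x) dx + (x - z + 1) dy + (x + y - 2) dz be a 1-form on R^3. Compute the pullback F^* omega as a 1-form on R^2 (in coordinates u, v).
F^* omega = (32*u^3 - 60*u^2*v + 22*u*v^2 - 8*u + v) du + (u*(-16*u^2 + 22*u*v + 1)) dv

Using F^*(f dg) = (f ∘ F) d(g ∘ F), substitute each coordinate x_i by F_i(u, v) in f_i, and replace dx_i by d F_i = (∂F_i/∂u) du + (∂F_i/∂v) dv.
  For the x component: f_1(F) = 6*u*(u - v); d F_1 = (4*u - 2*v) du + (-2*u) dv
  For the y component: f_2(F) = 1; d F_2 = (-3*v) du + (-3*u) dv
  For the z component: f_3(F) = 2*u^2 - 5*u*v - 2; d F_3 = (4*u - 2*v) du + (-2*u) dv
Combining and collecting du, dv coefficients:
  coeff of du: 32*u^3 - 60*u^2*v + 22*u*v^2 - 8*u + v
  coeff of dv: u*(-16*u^2 + 22*u*v + 1)
F^* omega = (32*u^3 - 60*u^2*v + 22*u*v^2 - 8*u + v) du + (u*(-16*u^2 + 22*u*v + 1)) dv.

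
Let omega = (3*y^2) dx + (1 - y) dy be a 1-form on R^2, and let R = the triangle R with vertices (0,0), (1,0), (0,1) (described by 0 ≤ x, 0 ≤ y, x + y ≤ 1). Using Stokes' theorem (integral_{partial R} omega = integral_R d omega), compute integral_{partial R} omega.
integral_(partial R) omega = -1

Stokes: integral_partial_R omega = integral_R d omega with d omega = (∂Q/∂x - ∂P/∂y) dx ∧ dy.
  ∂Q/∂x = 0
  ∂P/∂y = 6*y
  integrand = ∂Q/∂x - ∂P/∂y = -6*y.
Integrating over R: integral_0^1 integral_0^{1-x} (-6*y) dy dx = -1.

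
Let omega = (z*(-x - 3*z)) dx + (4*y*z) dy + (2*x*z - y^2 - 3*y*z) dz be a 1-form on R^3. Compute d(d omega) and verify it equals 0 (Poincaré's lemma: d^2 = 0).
d(d omega) = 0

Step 1: d omega = sum_{i<j} (∂f_j/∂x_i - ∂f_i/∂x_j) dx_i ∧ dx_j:
  coeff of dx ∧ dy: 0
  coeff of dx ∧ dz: x + 8*z
  coeff of dy ∧ dz: -6*y - 3*z
Step 2: Apply d again to each 2-form coefficient. The only possible 3-form in R^3 is dx ∧ dy ∧ dz, with coefficient
  ∂(coeff of dy∧dz)/∂x - ∂(coeff of dx∧dz)/∂y + ∂(coeff of dx∧dy)/∂z
  = ∂/∂x (-6*y - 3*z) - ∂/∂y (x + 8*z) + ∂/∂z (0).
Each of these terms simplifies to sums of mixed partials that cancel in pairs. The result is 0 (by equality of mixed partials for smooth functions — Schwarz / Clairaut).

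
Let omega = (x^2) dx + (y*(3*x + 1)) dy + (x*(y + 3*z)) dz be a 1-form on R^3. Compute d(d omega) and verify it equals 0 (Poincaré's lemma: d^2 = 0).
d(d omega) = 0

Step 1: d omega = sum_{i<j} (∂f_j/∂x_i - ∂f_i/∂x_j) dx_i ∧ dx_j:
  coeff of dx ∧ dy: 3*y
  coeff of dx ∧ dz: y + 3*z
  coeff of dy ∧ dz: x
Step 2: Apply d again to each 2-form coefficient. The only possible 3-form in R^3 is dx ∧ dy ∧ dz, with coefficient
  ∂(coeff of dy∧dz)/∂x - ∂(coeff of dx∧dz)/∂y + ∂(coeff of dx∧dy)/∂z
  = ∂/∂x (x) - ∂/∂y (y + 3*z) + ∂/∂z (3*y).
Each of these terms simplifies to sums of mixed partials that cancel in pairs. The result is 0 (by equality of mixed partials for smooth functions — Schwarz / Clairaut).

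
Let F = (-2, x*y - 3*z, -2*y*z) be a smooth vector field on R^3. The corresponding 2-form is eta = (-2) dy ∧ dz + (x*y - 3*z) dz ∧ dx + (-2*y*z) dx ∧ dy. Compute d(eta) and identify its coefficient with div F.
d(eta) = (x - 2*y) dx ∧ dy ∧ dz; div F = x - 2*y

For a 2-form in R^3 of the form above, applying d gives a 3-form with coefficient ∂P/∂x + ∂Q/∂y + ∂R/∂z:
  ∂P/∂x = 0
  ∂Q/∂y = x
  ∂R/∂z = -2*y
Sum = x - 2*y, which is exactly div F.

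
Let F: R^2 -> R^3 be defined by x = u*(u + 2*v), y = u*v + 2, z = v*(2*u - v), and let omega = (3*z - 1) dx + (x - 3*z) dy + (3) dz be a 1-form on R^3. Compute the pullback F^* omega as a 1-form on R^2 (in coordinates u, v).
F^* omega = (13*u^2*v + 2*u*v^2 - 2*u - 3*v^3 + 4*v) du + (u^3 + 8*u^2*v - 3*u*v^2 + 4*u - 6*v) dv

Using F^*(f dg) = (f ∘ F) d(g ∘ F), substitute each coordinate x_i by F_i(u, v) in f_i, and replace dx_i by d F_i = (∂F_i/∂u) du + (∂F_i/∂v) dv.
  For the x component: f_1(F) = 6*u*v - 3*v^2 - 1; d F_1 = (2*u + 2*v) du + (2*u) dv
  For the y component: f_2(F) = u^2 - 4*u*v + 3*v^2; d F_2 = (v) du + (u) dv
  For the z component: f_3(F) = 3; d F_3 = (2*v) du + (2*u - 2*v) dv
Combining and collecting du, dv coefficients:
  coeff of du: 13*u^2*v + 2*u*v^2 - 2*u - 3*v^3 + 4*v
  coeff of dv: u^3 + 8*u^2*v - 3*u*v^2 + 4*u - 6*v
F^* omega = (13*u^2*v + 2*u*v^2 - 2*u - 3*v^3 + 4*v) du + (u^3 + 8*u^2*v - 3*u*v^2 + 4*u - 6*v) dv.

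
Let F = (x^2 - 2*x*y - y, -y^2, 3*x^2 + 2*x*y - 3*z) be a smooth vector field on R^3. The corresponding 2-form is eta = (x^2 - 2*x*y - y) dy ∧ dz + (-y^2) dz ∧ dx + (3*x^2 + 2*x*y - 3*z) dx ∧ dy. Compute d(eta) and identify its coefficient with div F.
d(eta) = (2*x - 4*y - 3) dx ∧ dy ∧ dz; div F = 2*x - 4*y - 3

For a 2-form in R^3 of the form above, applying d gives a 3-form with coefficient ∂P/∂x + ∂Q/∂y + ∂R/∂z:
  ∂P/∂x = 2*x - 2*y
  ∂Q/∂y = -2*y
  ∂R/∂z = -3
Sum = 2*x - 4*y - 3, which is exactly div F.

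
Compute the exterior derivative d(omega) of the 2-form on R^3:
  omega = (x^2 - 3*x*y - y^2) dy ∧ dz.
d(omega) = (2*x - 3*y) dx ∧ dy ∧ dz

For a 2-form omega = sum_{i<j} g_{ij} dx_i ∧ dx_j, the exterior derivative is
  d(omega) = sum_{i<j} d(g_{ij}) ∧ dx_i ∧ dx_j = sum_{i<j, k} (∂g_{ij}/∂x_k) dx_k ∧ dx_i ∧ dx_j.
Expand each term, using dx_k ∧ dx_i ∧ dx_j = sgn(permutation) dx_{(a)} ∧ dx_{(b)} ∧ dx_{(c)} with (a < b < c) sorted:
  d(x^2 - 3*x*y - y^2) includes (∂/∂x)(x^2 - 3*x*y - y^2) dx = (2*x - 3*y) dx, which multiplied by dy ∧ dz gives (2*x - 3*y) dx ∧ dy ∧ dz
Collecting like 3-forms: d(omega) = (2*x - 3*y) dx ∧ dy ∧ dz.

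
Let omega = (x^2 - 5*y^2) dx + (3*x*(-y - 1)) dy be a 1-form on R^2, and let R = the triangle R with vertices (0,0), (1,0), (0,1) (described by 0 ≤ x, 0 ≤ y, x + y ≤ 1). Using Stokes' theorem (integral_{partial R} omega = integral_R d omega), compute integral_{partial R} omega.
integral_(partial R) omega = -1/3

Stokes: integral_partial_R omega = integral_R d omega with d omega = (∂Q/∂x - ∂P/∂y) dx ∧ dy.
  ∂Q/∂x = -3*y - 3
  ∂P/∂y = -10*y
  integrand = ∂Q/∂x - ∂P/∂y = 7*y - 3.
Integrating over R: integral_0^1 integral_0^{1-x} (7*y - 3) dy dx = -1/3.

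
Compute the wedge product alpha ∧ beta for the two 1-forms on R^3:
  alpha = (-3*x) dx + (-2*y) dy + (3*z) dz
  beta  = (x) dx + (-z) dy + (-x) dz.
alpha ∧ beta = (x*(2*y + 3*z)) dx ∧ dy + (3*x*(x - z)) dx ∧ dz + (2*x*y + 3*z^2) dy ∧ dz

Distribute the wedge, using dx_i ∧ dx_j = -dx_j ∧ dx_i and dx_i ∧ dx_i = 0. For each pair (i, j) with i < j, the coefficient of dx_i ∧ dx_j in alpha ∧ beta is (alpha_i * beta_j - alpha_j * beta_i). Collecting: alpha ∧ beta = (x*(2*y + 3*z)) dx ∧ dy + (3*x*(x - z)) dx ∧ dz + (2*x*y + 3*z^2) dy ∧ dz.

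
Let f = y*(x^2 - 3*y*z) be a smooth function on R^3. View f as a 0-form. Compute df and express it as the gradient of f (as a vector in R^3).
df = (2*x*y) dx + (x^2 - 6*y*z) dy + (-3*y^2) dz; grad f = (2*x*y, x^2 - 6*y*z, -3*y^2)

For a 0-form f, d f = (∂f/∂x) dx + (∂f/∂y) dy + (∂f/∂z) dz. The components of the vector representation are exactly the entries of grad f in Cartesian coordinates:
  ∂f/∂x = 2*x*y
  ∂f/∂y = x^2 - 6*y*z
  ∂f/∂z = -3*y^2.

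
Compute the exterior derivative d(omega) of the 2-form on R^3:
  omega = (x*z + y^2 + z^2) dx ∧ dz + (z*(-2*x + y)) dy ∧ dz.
d(omega) = (-2*y - 2*z) dx ∧ dy ∧ dz

For a 2-form omega = sum_{i<j} g_{ij} dx_i ∧ dx_j, the exterior derivative is
  d(omega) = sum_{i<j} d(g_{ij}) ∧ dx_i ∧ dx_j = sum_{i<j, k} (∂g_{ij}/∂x_k) dx_k ∧ dx_i ∧ dx_j.
Expand each term, using dx_k ∧ dx_i ∧ dx_j = sgn(permutation) dx_{(a)} ∧ dx_{(b)} ∧ dx_{(c)} with (a < b < c) sorted:
  d(x*z + y^2 + z^2) includes (∂/∂y)(x*z + y^2 + z^2) dy = (2*y) dy, which multiplied by dx ∧ dz gives (-2*y) dx ∧ dy ∧ dz
  d(z*(-2*x + y)) includes (∂/∂x)(z*(-2*x + y)) dx = (-2*z) dx, which multiplied by dy ∧ dz gives (-2*z) dx ∧ dy ∧ dz
Collecting like 3-forms: d(omega) = (-2*y - 2*z) dx ∧ dy ∧ dz.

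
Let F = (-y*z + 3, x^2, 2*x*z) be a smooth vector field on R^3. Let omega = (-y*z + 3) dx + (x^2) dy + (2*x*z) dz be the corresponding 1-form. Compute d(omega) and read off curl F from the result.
d(omega) = (0) dy ∧ dz + (-y - 2*z) dz ∧ dx + (2*x + z) dx ∧ dy; curl F = (0, -y - 2*z, 2*x + z)

d omega = sum_{i<j} (∂f_j/∂x_i - ∂f_i/∂x_j) dx_i ∧ dx_j. Under the identification (dy ∧ dz, dz ∧ dx, dx ∧ dy) ↔ (e_x, e_y, e_z), the coefficients are exactly the components of curl F. Compute:
  ∂R/∂y - ∂Q/∂z = (0) - (0) = 0
  ∂P/∂z - ∂R/∂x = (-y) - (2*z) = -y - 2*z
  ∂Q/∂x - ∂P/∂y = (2*x) - (-z) = 2*x + z.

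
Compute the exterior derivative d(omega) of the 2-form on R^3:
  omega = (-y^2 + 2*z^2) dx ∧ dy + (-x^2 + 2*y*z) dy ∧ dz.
d(omega) = (-2*x + 4*z) dx ∧ dy ∧ dz

For a 2-form omega = sum_{i<j} g_{ij} dx_i ∧ dx_j, the exterior derivative is
  d(omega) = sum_{i<j} d(g_{ij}) ∧ dx_i ∧ dx_j = sum_{i<j, k} (∂g_{ij}/∂x_k) dx_k ∧ dx_i ∧ dx_j.
Expand each term, using dx_k ∧ dx_i ∧ dx_j = sgn(permutation) dx_{(a)} ∧ dx_{(b)} ∧ dx_{(c)} with (a < b < c) sorted:
  d(-y^2 + 2*z^2) includes (∂/∂z)(-y^2 + 2*z^2) dz = (4*z) dz, which multiplied by dx ∧ dy gives (4*z) dx ∧ dy ∧ dz
  d(-x^2 + 2*y*z) includes (∂/∂x)(-x^2 + 2*y*z) dx = (-2*x) dx, which multiplied by dy ∧ dz gives (-2*x) dx ∧ dy ∧ dz
Collecting like 3-forms: d(omega) = (-2*x + 4*z) dx ∧ dy ∧ dz.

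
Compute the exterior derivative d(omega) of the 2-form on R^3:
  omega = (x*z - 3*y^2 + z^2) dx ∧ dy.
d(omega) = (x + 2*z) dx ∧ dy ∧ dz

For a 2-form omega = sum_{i<j} g_{ij} dx_i ∧ dx_j, the exterior derivative is
  d(omega) = sum_{i<j} d(g_{ij}) ∧ dx_i ∧ dx_j = sum_{i<j, k} (∂g_{ij}/∂x_k) dx_k ∧ dx_i ∧ dx_j.
Expand each term, using dx_k ∧ dx_i ∧ dx_j = sgn(permutation) dx_{(a)} ∧ dx_{(b)} ∧ dx_{(c)} with (a < b < c) sorted:
  d(x*z - 3*y^2 + z^2) includes (∂/∂z)(x*z - 3*y^2 + z^2) dz = (x + 2*z) dz, which multiplied by dx ∧ dy gives (x + 2*z) dx ∧ dy ∧ dz
Collecting like 3-forms: d(omega) = (x + 2*z) dx ∧ dy ∧ dz.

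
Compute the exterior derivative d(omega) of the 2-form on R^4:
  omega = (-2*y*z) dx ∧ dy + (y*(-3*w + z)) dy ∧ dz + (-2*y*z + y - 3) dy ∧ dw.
d(omega) = (-2*y) dx ∧ dy ∧ dz + (-y) dy ∧ dz ∧ dw

For a 2-form omega = sum_{i<j} g_{ij} dx_i ∧ dx_j, the exterior derivative is
  d(omega) = sum_{i<j} d(g_{ij}) ∧ dx_i ∧ dx_j = sum_{i<j, k} (∂g_{ij}/∂x_k) dx_k ∧ dx_i ∧ dx_j.
Expand each term, using dx_k ∧ dx_i ∧ dx_j = sgn(permutation) dx_{(a)} ∧ dx_{(b)} ∧ dx_{(c)} with (a < b < c) sorted:
  d(-2*y*z) includes (∂/∂z)(-2*y*z) dz = (-2*y) dz, which multiplied by dx ∧ dy gives (-2*y) dx ∧ dy ∧ dz
  d(y*(-3*w + z)) includes (∂/∂w)(y*(-3*w + z)) dw = (-3*y) dw, which multiplied by dy ∧ dz gives (-3*y) dy ∧ dz ∧ dw
  d(-2*y*z + y - 3) includes (∂/∂z)(-2*y*z + y - 3) dz = (-2*y) dz, which multiplied by dy ∧ dw gives (2*y) dy ∧ dz ∧ dw
Collecting like 3-forms: d(omega) = (-2*y) dx ∧ dy ∧ dz + (-y) dy ∧ dz ∧ dw.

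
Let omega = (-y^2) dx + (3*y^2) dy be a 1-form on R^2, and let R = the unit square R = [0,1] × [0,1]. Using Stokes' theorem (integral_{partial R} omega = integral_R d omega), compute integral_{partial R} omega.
integral_(partial R) omega = 1

Stokes: integral_partial_R omega = integral_R d omega with d omega = (∂Q/∂x - ∂P/∂y) dx ∧ dy.
  ∂Q/∂x = 0
  ∂P/∂y = -2*y
  integrand = ∂Q/∂x - ∂P/∂y = 2*y.
Integrating over R: integral_0^1 integral_0^1 (2*y) dx dy = 1.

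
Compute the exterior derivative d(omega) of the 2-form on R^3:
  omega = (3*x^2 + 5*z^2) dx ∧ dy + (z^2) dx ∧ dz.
d(omega) = (10*z) dx ∧ dy ∧ dz

For a 2-form omega = sum_{i<j} g_{ij} dx_i ∧ dx_j, the exterior derivative is
  d(omega) = sum_{i<j} d(g_{ij}) ∧ dx_i ∧ dx_j = sum_{i<j, k} (∂g_{ij}/∂x_k) dx_k ∧ dx_i ∧ dx_j.
Expand each term, using dx_k ∧ dx_i ∧ dx_j = sgn(permutation) dx_{(a)} ∧ dx_{(b)} ∧ dx_{(c)} with (a < b < c) sorted:
  d(3*x^2 + 5*z^2) includes (∂/∂z)(3*x^2 + 5*z^2) dz = (10*z) dz, which multiplied by dx ∧ dy gives (10*z) dx ∧ dy ∧ dz
Collecting like 3-forms: d(omega) = (10*z) dx ∧ dy ∧ dz.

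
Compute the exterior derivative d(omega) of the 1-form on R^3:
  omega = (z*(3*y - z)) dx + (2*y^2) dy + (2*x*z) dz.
d(omega) = (-3*z) dx ∧ dy + (-3*y + 4*z) dx ∧ dz

For a 1-form omega = sum_i f_i dx_i, the exterior derivative is
  d(omega) = sum_{i < j} (∂f_j/∂x_i - ∂f_i/∂x_j) dx_i ∧ dx_j.
  coefficient of dx ∧ dy: ∂f_2/∂x - ∂f_1/∂y = ∂(2*y^2)/∂x - ∂(z*(3*y - z))/∂y = -3*z
  coefficient of dx ∧ dz: ∂f_3/∂x - ∂f_1/∂z = ∂(2*x*z)/∂x - ∂(z*(3*y - z))/∂z = -3*y + 4*z
Assembling: d(omega) = (-3*z) dx ∧ dy + (-3*y + 4*z) dx ∧ dz.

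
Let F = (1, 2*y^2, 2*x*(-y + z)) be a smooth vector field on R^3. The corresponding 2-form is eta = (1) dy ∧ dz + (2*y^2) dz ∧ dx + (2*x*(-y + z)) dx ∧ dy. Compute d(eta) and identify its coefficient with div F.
d(eta) = (2*x + 4*y) dx ∧ dy ∧ dz; div F = 2*x + 4*y

For a 2-form in R^3 of the form above, applying d gives a 3-form with coefficient ∂P/∂x + ∂Q/∂y + ∂R/∂z:
  ∂P/∂x = 0
  ∂Q/∂y = 4*y
  ∂R/∂z = 2*x
Sum = 2*x + 4*y, which is exactly div F.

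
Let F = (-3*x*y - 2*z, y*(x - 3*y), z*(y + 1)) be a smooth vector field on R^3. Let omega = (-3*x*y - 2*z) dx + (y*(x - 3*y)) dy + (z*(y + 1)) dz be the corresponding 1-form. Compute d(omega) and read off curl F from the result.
d(omega) = (z) dy ∧ dz + (-2) dz ∧ dx + (3*x + y) dx ∧ dy; curl F = (z, -2, 3*x + y)

d omega = sum_{i<j} (∂f_j/∂x_i - ∂f_i/∂x_j) dx_i ∧ dx_j. Under the identification (dy ∧ dz, dz ∧ dx, dx ∧ dy) ↔ (e_x, e_y, e_z), the coefficients are exactly the components of curl F. Compute:
  ∂R/∂y - ∂Q/∂z = (z) - (0) = z
  ∂P/∂z - ∂R/∂x = (-2) - (0) = -2
  ∂Q/∂x - ∂P/∂y = (y) - (-3*x) = 3*x + y.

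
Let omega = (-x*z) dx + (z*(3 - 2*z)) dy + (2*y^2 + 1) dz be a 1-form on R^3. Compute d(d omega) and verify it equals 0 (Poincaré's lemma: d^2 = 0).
d(d omega) = 0

Step 1: d omega = sum_{i<j} (∂f_j/∂x_i - ∂f_i/∂x_j) dx_i ∧ dx_j:
  coeff of dx ∧ dy: 0
  coeff of dx ∧ dz: x
  coeff of dy ∧ dz: 4*y + 4*z - 3
Step 2: Apply d again to each 2-form coefficient. The only possible 3-form in R^3 is dx ∧ dy ∧ dz, with coefficient
  ∂(coeff of dy∧dz)/∂x - ∂(coeff of dx∧dz)/∂y + ∂(coeff of dx∧dy)/∂z
  = ∂/∂x (4*y + 4*z - 3) - ∂/∂y (x) + ∂/∂z (0).
Each of these terms simplifies to sums of mixed partials that cancel in pairs. The result is 0 (by equality of mixed partials for smooth functions — Schwarz / Clairaut).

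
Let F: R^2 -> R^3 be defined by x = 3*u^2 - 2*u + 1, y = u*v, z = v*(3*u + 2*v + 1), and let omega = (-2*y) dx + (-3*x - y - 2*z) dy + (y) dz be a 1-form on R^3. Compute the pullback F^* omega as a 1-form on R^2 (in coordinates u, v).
F^* omega = (v*(-21*u^2 - 4*u*v + 10*u - 4*v^2 - 2*v - 3)) du + (u*(-9*u^2 - 4*u*v + 6*u - v - 3)) dv

Using F^*(f dg) = (f ∘ F) d(g ∘ F), substitute each coordinate x_i by F_i(u, v) in f_i, and replace dx_i by d F_i = (∂F_i/∂u) du + (∂F_i/∂v) dv.
  For the x component: f_1(F) = -2*u*v; d F_1 = (6*u - 2) du + (0) dv
  For the y component: f_2(F) = -9*u^2 - 7*u*v + 6*u - 4*v^2 - 2*v - 3; d F_2 = (v) du + (u) dv
  For the z component: f_3(F) = u*v; d F_3 = (3*v) du + (3*u + 4*v + 1) dv
Combining and collecting du, dv coefficients:
  coeff of du: v*(-21*u^2 - 4*u*v + 10*u - 4*v^2 - 2*v - 3)
  coeff of dv: u*(-9*u^2 - 4*u*v + 6*u - v - 3)
F^* omega = (v*(-21*u^2 - 4*u*v + 10*u - 4*v^2 - 2*v - 3)) du + (u*(-9*u^2 - 4*u*v + 6*u - v - 3)) dv.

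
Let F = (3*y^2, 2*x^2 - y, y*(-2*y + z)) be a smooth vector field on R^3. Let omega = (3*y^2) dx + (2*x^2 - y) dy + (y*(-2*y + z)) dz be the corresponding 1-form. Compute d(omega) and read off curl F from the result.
d(omega) = (-4*y + z) dy ∧ dz + (0) dz ∧ dx + (4*x - 6*y) dx ∧ dy; curl F = (-4*y + z, 0, 4*x - 6*y)

d omega = sum_{i<j} (∂f_j/∂x_i - ∂f_i/∂x_j) dx_i ∧ dx_j. Under the identification (dy ∧ dz, dz ∧ dx, dx ∧ dy) ↔ (e_x, e_y, e_z), the coefficients are exactly the components of curl F. Compute:
  ∂R/∂y - ∂Q/∂z = (-4*y + z) - (0) = -4*y + z
  ∂P/∂z - ∂R/∂x = (0) - (0) = 0
  ∂Q/∂x - ∂P/∂y = (4*x) - (6*y) = 4*x - 6*y.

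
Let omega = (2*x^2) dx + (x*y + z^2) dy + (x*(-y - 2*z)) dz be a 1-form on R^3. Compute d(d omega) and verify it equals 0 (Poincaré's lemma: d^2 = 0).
d(d omega) = 0

Step 1: d omega = sum_{i<j} (∂f_j/∂x_i - ∂f_i/∂x_j) dx_i ∧ dx_j:
  coeff of dx ∧ dy: y
  coeff of dx ∧ dz: -y - 2*z
  coeff of dy ∧ dz: -x - 2*z
Step 2: Apply d again to each 2-form coefficient. The only possible 3-form in R^3 is dx ∧ dy ∧ dz, with coefficient
  ∂(coeff of dy∧dz)/∂x - ∂(coeff of dx∧dz)/∂y + ∂(coeff of dx∧dy)/∂z
  = ∂/∂x (-x - 2*z) - ∂/∂y (-y - 2*z) + ∂/∂z (y).
Each of these terms simplifies to sums of mixed partials that cancel in pairs. The result is 0 (by equality of mixed partials for smooth functions — Schwarz / Clairaut).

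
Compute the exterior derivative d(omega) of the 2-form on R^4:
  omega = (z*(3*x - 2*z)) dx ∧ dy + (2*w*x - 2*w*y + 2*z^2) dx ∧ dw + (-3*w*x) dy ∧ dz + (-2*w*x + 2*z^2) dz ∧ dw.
d(omega) = (-3*w + 3*x - 4*z) dx ∧ dy ∧ dz + (2*w) dx ∧ dy ∧ dw + (-2*w - 4*z) dx ∧ dz ∧ dw + (-3*x) dy ∧ dz ∧ dw

For a 2-form omega = sum_{i<j} g_{ij} dx_i ∧ dx_j, the exterior derivative is
  d(omega) = sum_{i<j} d(g_{ij}) ∧ dx_i ∧ dx_j = sum_{i<j, k} (∂g_{ij}/∂x_k) dx_k ∧ dx_i ∧ dx_j.
Expand each term, using dx_k ∧ dx_i ∧ dx_j = sgn(permutation) dx_{(a)} ∧ dx_{(b)} ∧ dx_{(c)} with (a < b < c) sorted:
  d(z*(3*x - 2*z)) includes (∂/∂z)(z*(3*x - 2*z)) dz = (3*x - 4*z) dz, which multiplied by dx ∧ dy gives (3*x - 4*z) dx ∧ dy ∧ dz
  d(2*w*x - 2*w*y + 2*z^2) includes (∂/∂y)(2*w*x - 2*w*y + 2*z^2) dy = (-2*w) dy, which multiplied by dx ∧ dw gives (2*w) dx ∧ dy ∧ dw
  d(2*w*x - 2*w*y + 2*z^2) includes (∂/∂z)(2*w*x - 2*w*y + 2*z^2) dz = (4*z) dz, which multiplied by dx ∧ dw gives (-4*z) dx ∧ dz ∧ dw
  d(-3*w*x) includes (∂/∂x)(-3*w*x) dx = (-3*w) dx, which multiplied by dy ∧ dz gives (-3*w) dx ∧ dy ∧ dz
  d(-3*w*x) includes (∂/∂w)(-3*w*x) dw = (-3*x) dw, which multiplied by dy ∧ dz gives (-3*x) dy ∧ dz ∧ dw
  d(-2*w*x + 2*z^2) includes (∂/∂x)(-2*w*x + 2*z^2) dx = (-2*w) dx, which multiplied by dz ∧ dw gives (-2*w) dx ∧ dz ∧ dw
Collecting like 3-forms: d(omega) = (-3*w + 3*x - 4*z) dx ∧ dy ∧ dz + (2*w) dx ∧ dy ∧ dw + (-2*w - 4*z) dx ∧ dz ∧ dw + (-3*x) dy ∧ dz ∧ dw.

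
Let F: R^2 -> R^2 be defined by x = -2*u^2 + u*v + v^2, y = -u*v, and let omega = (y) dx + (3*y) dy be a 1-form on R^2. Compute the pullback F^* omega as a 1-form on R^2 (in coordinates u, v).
F^* omega = (2*u*v*(2*u + v)) du + (2*u*v*(u - v)) dv

Using F^*(f dg) = (f ∘ F) d(g ∘ F), substitute each coordinate x_i by F_i(u, v) in f_i, and replace dx_i by d F_i = (∂F_i/∂u) du + (∂F_i/∂v) dv.
  For the x component: f_1(F) = -u*v; d F_1 = (-4*u + v) du + (u + 2*v) dv
  For the y component: f_2(F) = -3*u*v; d F_2 = (-v) du + (-u) dv
Combining and collecting du, dv coefficients:
  coeff of du: 2*u*v*(2*u + v)
  coeff of dv: 2*u*v*(u - v)
F^* omega = (2*u*v*(2*u + v)) du + (2*u*v*(u - v)) dv.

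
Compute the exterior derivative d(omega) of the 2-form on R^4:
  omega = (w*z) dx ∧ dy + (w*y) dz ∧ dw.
d(omega) = (w) dx ∧ dy ∧ dz + (z) dx ∧ dy ∧ dw + (w) dy ∧ dz ∧ dw

For a 2-form omega = sum_{i<j} g_{ij} dx_i ∧ dx_j, the exterior derivative is
  d(omega) = sum_{i<j} d(g_{ij}) ∧ dx_i ∧ dx_j = sum_{i<j, k} (∂g_{ij}/∂x_k) dx_k ∧ dx_i ∧ dx_j.
Expand each term, using dx_k ∧ dx_i ∧ dx_j = sgn(permutation) dx_{(a)} ∧ dx_{(b)} ∧ dx_{(c)} with (a < b < c) sorted:
  d(w*z) includes (∂/∂z)(w*z) dz = (w) dz, which multiplied by dx ∧ dy gives (w) dx ∧ dy ∧ dz
  d(w*z) includes (∂/∂w)(w*z) dw = (z) dw, which multiplied by dx ∧ dy gives (z) dx ∧ dy ∧ dw
  d(w*y) includes (∂/∂y)(w*y) dy = (w) dy, which multiplied by dz ∧ dw gives (w) dy ∧ dz ∧ dw
Collecting like 3-forms: d(omega) = (w) dx ∧ dy ∧ dz + (z) dx ∧ dy ∧ dw + (w) dy ∧ dz ∧ dw.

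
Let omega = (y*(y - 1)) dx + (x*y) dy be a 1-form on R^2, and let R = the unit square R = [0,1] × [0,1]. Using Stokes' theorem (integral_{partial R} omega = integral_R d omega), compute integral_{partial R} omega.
integral_(partial R) omega = 1/2

Stokes: integral_partial_R omega = integral_R d omega with d omega = (∂Q/∂x - ∂P/∂y) dx ∧ dy.
  ∂Q/∂x = y
  ∂P/∂y = 2*y - 1
  integrand = ∂Q/∂x - ∂P/∂y = 1 - y.
Integrating over R: integral_0^1 integral_0^1 (1 - y) dx dy = 1/2.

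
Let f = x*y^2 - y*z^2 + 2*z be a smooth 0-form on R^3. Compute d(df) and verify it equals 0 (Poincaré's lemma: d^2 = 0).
d(df) = 0

Step 1: df = sum_i (∂f/∂x_i) dx_i = (y^2) dx + (2*x*y - z^2) dy + (-2*y*z + 2) dz.
Step 2: Apply d again. Using the 1-form formula, the coefficient of dx ∧ dy in d(df) is ∂^2 f/∂x ∂y - ∂^2 f/∂y ∂x = (2*y) - (2*y) = 0 (equality of mixed partials for smooth f).
Similarly for dx ∧ dz and dy ∧ dz — all coefficients vanish. So d(df) = 0.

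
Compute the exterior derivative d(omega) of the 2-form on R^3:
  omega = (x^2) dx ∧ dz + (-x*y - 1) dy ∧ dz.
d(omega) = (-y) dx ∧ dy ∧ dz

For a 2-form omega = sum_{i<j} g_{ij} dx_i ∧ dx_j, the exterior derivative is
  d(omega) = sum_{i<j} d(g_{ij}) ∧ dx_i ∧ dx_j = sum_{i<j, k} (∂g_{ij}/∂x_k) dx_k ∧ dx_i ∧ dx_j.
Expand each term, using dx_k ∧ dx_i ∧ dx_j = sgn(permutation) dx_{(a)} ∧ dx_{(b)} ∧ dx_{(c)} with (a < b < c) sorted:
  d(-x*y - 1) includes (∂/∂x)(-x*y - 1) dx = (-y) dx, which multiplied by dy ∧ dz gives (-y) dx ∧ dy ∧ dz
Collecting like 3-forms: d(omega) = (-y) dx ∧ dy ∧ dz.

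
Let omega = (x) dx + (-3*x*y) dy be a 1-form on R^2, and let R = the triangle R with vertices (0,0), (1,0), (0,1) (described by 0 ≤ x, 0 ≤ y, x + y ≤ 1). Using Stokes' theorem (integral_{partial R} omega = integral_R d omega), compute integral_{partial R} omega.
integral_(partial R) omega = -1/2

Stokes: integral_partial_R omega = integral_R d omega with d omega = (∂Q/∂x - ∂P/∂y) dx ∧ dy.
  ∂Q/∂x = -3*y
  ∂P/∂y = 0
  integrand = ∂Q/∂x - ∂P/∂y = -3*y.
Integrating over R: integral_0^1 integral_0^{1-x} (-3*y) dy dx = -1/2.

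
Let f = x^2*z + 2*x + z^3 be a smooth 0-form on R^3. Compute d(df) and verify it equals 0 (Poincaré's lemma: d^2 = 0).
d(df) = 0

Step 1: df = sum_i (∂f/∂x_i) dx_i = (2*x*z + 2) dx + (0) dy + (x^2 + 3*z^2) dz.
Step 2: Apply d again. Using the 1-form formula, the coefficient of dx ∧ dy in d(df) is ∂^2 f/∂x ∂y - ∂^2 f/∂y ∂x = (0) - (0) = 0 (equality of mixed partials for smooth f).
Similarly for dx ∧ dz and dy ∧ dz — all coefficients vanish. So d(df) = 0.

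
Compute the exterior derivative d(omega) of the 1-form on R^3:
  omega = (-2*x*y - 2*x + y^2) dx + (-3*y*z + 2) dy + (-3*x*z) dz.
d(omega) = (2*x - 2*y) dx ∧ dy + (-3*z) dx ∧ dz + (3*y) dy ∧ dz

For a 1-form omega = sum_i f_i dx_i, the exterior derivative is
  d(omega) = sum_{i < j} (∂f_j/∂x_i - ∂f_i/∂x_j) dx_i ∧ dx_j.
  coefficient of dx ∧ dy: ∂f_2/∂x - ∂f_1/∂y = ∂(-3*y*z + 2)/∂x - ∂(-2*x*y - 2*x + y^2)/∂y = 2*x - 2*y
  coefficient of dx ∧ dz: ∂f_3/∂x - ∂f_1/∂z = ∂(-3*x*z)/∂x - ∂(-2*x*y - 2*x + y^2)/∂z = -3*z
  coefficient of dy ∧ dz: ∂f_3/∂y - ∂f_2/∂z = ∂(-3*x*z)/∂y - ∂(-3*y*z + 2)/∂z = 3*y
Assembling: d(omega) = (2*x - 2*y) dx ∧ dy + (-3*z) dx ∧ dz + (3*y) dy ∧ dz.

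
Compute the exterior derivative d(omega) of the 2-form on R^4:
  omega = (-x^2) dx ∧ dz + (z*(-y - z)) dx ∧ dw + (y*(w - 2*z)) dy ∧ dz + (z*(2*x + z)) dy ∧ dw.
d(omega) = (3*z) dx ∧ dy ∧ dw + (y + 2*z) dx ∧ dz ∧ dw + (-2*x + y - 2*z) dy ∧ dz ∧ dw

For a 2-form omega = sum_{i<j} g_{ij} dx_i ∧ dx_j, the exterior derivative is
  d(omega) = sum_{i<j} d(g_{ij}) ∧ dx_i ∧ dx_j = sum_{i<j, k} (∂g_{ij}/∂x_k) dx_k ∧ dx_i ∧ dx_j.
Expand each term, using dx_k ∧ dx_i ∧ dx_j = sgn(permutation) dx_{(a)} ∧ dx_{(b)} ∧ dx_{(c)} with (a < b < c) sorted:
  d(z*(-y - z)) includes (∂/∂y)(z*(-y - z)) dy = (-z) dy, which multiplied by dx ∧ dw gives (z) dx ∧ dy ∧ dw
  d(z*(-y - z)) includes (∂/∂z)(z*(-y - z)) dz = (-y - 2*z) dz, which multiplied by dx ∧ dw gives (y + 2*z) dx ∧ dz ∧ dw
  d(y*(w - 2*z)) includes (∂/∂w)(y*(w - 2*z)) dw = (y) dw, which multiplied by dy ∧ dz gives (y) dy ∧ dz ∧ dw
  d(z*(2*x + z)) includes (∂/∂x)(z*(2*x + z)) dx = (2*z) dx, which multiplied by dy ∧ dw gives (2*z) dx ∧ dy ∧ dw
  d(z*(2*x + z)) includes (∂/∂z)(z*(2*x + z)) dz = (2*x + 2*z) dz, which multiplied by dy ∧ dw gives (-2*x - 2*z) dy ∧ dz ∧ dw
Collecting like 3-forms: d(omega) = (3*z) dx ∧ dy ∧ dw + (y + 2*z) dx ∧ dz ∧ dw + (-2*x + y - 2*z) dy ∧ dz ∧ dw.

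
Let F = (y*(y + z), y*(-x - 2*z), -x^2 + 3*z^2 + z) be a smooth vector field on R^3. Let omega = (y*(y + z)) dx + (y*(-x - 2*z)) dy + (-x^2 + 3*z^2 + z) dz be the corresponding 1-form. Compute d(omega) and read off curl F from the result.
d(omega) = (2*y) dy ∧ dz + (2*x + y) dz ∧ dx + (-3*y - z) dx ∧ dy; curl F = (2*y, 2*x + y, -3*y - z)

d omega = sum_{i<j} (∂f_j/∂x_i - ∂f_i/∂x_j) dx_i ∧ dx_j. Under the identification (dy ∧ dz, dz ∧ dx, dx ∧ dy) ↔ (e_x, e_y, e_z), the coefficients are exactly the components of curl F. Compute:
  ∂R/∂y - ∂Q/∂z = (0) - (-2*y) = 2*y
  ∂P/∂z - ∂R/∂x = (y) - (-2*x) = 2*x + y
  ∂Q/∂x - ∂P/∂y = (-y) - (2*y + z) = -3*y - z.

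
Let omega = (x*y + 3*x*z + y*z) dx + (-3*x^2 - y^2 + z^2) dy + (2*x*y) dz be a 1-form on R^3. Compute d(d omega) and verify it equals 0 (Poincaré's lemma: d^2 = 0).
d(d omega) = 0

Step 1: d omega = sum_{i<j} (∂f_j/∂x_i - ∂f_i/∂x_j) dx_i ∧ dx_j:
  coeff of dx ∧ dy: -7*x - z
  coeff of dx ∧ dz: -3*x + y
  coeff of dy ∧ dz: 2*x - 2*z
Step 2: Apply d again to each 2-form coefficient. The only possible 3-form in R^3 is dx ∧ dy ∧ dz, with coefficient
  ∂(coeff of dy∧dz)/∂x - ∂(coeff of dx∧dz)/∂y + ∂(coeff of dx∧dy)/∂z
  = ∂/∂x (2*x - 2*z) - ∂/∂y (-3*x + y) + ∂/∂z (-7*x - z).
Each of these terms simplifies to sums of mixed partials that cancel in pairs. The result is 0 (by equality of mixed partials for smooth functions — Schwarz / Clairaut).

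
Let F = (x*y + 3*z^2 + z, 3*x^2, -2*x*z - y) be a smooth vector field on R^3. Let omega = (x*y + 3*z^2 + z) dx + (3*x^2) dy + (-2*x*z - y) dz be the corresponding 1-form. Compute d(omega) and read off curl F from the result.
d(omega) = (-1) dy ∧ dz + (8*z + 1) dz ∧ dx + (5*x) dx ∧ dy; curl F = (-1, 8*z + 1, 5*x)

d omega = sum_{i<j} (∂f_j/∂x_i - ∂f_i/∂x_j) dx_i ∧ dx_j. Under the identification (dy ∧ dz, dz ∧ dx, dx ∧ dy) ↔ (e_x, e_y, e_z), the coefficients are exactly the components of curl F. Compute:
  ∂R/∂y - ∂Q/∂z = (-1) - (0) = -1
  ∂P/∂z - ∂R/∂x = (6*z + 1) - (-2*z) = 8*z + 1
  ∂Q/∂x - ∂P/∂y = (6*x) - (x) = 5*x.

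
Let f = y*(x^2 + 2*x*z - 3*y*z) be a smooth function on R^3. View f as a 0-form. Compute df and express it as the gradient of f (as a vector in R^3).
df = (2*y*(x + z)) dx + (x^2 + 2*x*z - 6*y*z) dy + (y*(2*x - 3*y)) dz; grad f = (2*y*(x + z), x^2 + 2*x*z - 6*y*z, y*(2*x - 3*y))

For a 0-form f, d f = (∂f/∂x) dx + (∂f/∂y) dy + (∂f/∂z) dz. The components of the vector representation are exactly the entries of grad f in Cartesian coordinates:
  ∂f/∂x = 2*y*(x + z)
  ∂f/∂y = x^2 + 2*x*z - 6*y*z
  ∂f/∂z = y*(2*x - 3*y).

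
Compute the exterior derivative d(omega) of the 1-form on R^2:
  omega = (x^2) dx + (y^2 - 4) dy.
d(omega) = 0

For a 1-form omega = sum_i f_i dx_i, the exterior derivative is
  d(omega) = sum_{i < j} (∂f_j/∂x_i - ∂f_i/∂x_j) dx_i ∧ dx_j.

Assembling: d(omega) = 0.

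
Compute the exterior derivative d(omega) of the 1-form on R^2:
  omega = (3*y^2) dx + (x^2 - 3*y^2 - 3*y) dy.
d(omega) = (2*x - 6*y) dx ∧ dy

For a 1-form omega = sum_i f_i dx_i, the exterior derivative is
  d(omega) = sum_{i < j} (∂f_j/∂x_i - ∂f_i/∂x_j) dx_i ∧ dx_j.
  coefficient of dx ∧ dy: ∂f_2/∂x - ∂f_1/∂y = ∂(x^2 - 3*y^2 - 3*y)/∂x - ∂(3*y^2)/∂y = 2*x - 6*y
Assembling: d(omega) = (2*x - 6*y) dx ∧ dy.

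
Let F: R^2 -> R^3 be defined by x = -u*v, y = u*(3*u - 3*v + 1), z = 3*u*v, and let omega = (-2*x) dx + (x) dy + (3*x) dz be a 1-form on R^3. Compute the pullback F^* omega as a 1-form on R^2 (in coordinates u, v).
F^* omega = (u*v*(-6*u - 8*v - 1)) du + (-8*u^2*v) dv

Using F^*(f dg) = (f ∘ F) d(g ∘ F), substitute each coordinate x_i by F_i(u, v) in f_i, and replace dx_i by d F_i = (∂F_i/∂u) du + (∂F_i/∂v) dv.
  For the x component: f_1(F) = 2*u*v; d F_1 = (-v) du + (-u) dv
  For the y component: f_2(F) = -u*v; d F_2 = (6*u - 3*v + 1) du + (-3*u) dv
  For the z component: f_3(F) = -3*u*v; d F_3 = (3*v) du + (3*u) dv
Combining and collecting du, dv coefficients:
  coeff of du: u*v*(-6*u - 8*v - 1)
  coeff of dv: -8*u^2*v
F^* omega = (u*v*(-6*u - 8*v - 1)) du + (-8*u^2*v) dv.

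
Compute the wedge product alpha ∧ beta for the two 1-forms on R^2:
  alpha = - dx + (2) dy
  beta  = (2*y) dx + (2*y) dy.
alpha ∧ beta = (-6*y) dx ∧ dy

Distribute the wedge, using dx_i ∧ dx_j = -dx_j ∧ dx_i and dx_i ∧ dx_i = 0. For each pair (i, j) with i < j, the coefficient of dx_i ∧ dx_j in alpha ∧ beta is (alpha_i * beta_j - alpha_j * beta_i). Collecting: alpha ∧ beta = (-6*y) dx ∧ dy.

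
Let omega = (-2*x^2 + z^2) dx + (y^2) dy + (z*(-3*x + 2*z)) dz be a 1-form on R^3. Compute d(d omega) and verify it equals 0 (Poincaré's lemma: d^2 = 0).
d(d omega) = 0

Step 1: d omega = sum_{i<j} (∂f_j/∂x_i - ∂f_i/∂x_j) dx_i ∧ dx_j:
  coeff of dx ∧ dy: 0
  coeff of dx ∧ dz: -5*z
  coeff of dy ∧ dz: 0
Step 2: Apply d again to each 2-form coefficient. The only possible 3-form in R^3 is dx ∧ dy ∧ dz, with coefficient
  ∂(coeff of dy∧dz)/∂x - ∂(coeff of dx∧dz)/∂y + ∂(coeff of dx∧dy)/∂z
  = ∂/∂x (0) - ∂/∂y (-5*z) + ∂/∂z (0).
Each of these terms simplifies to sums of mixed partials that cancel in pairs. The result is 0 (by equality of mixed partials for smooth functions — Schwarz / Clairaut).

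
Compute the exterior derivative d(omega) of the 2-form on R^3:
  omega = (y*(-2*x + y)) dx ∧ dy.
d(omega) = 0

For a 2-form omega = sum_{i<j} g_{ij} dx_i ∧ dx_j, the exterior derivative is
  d(omega) = sum_{i<j} d(g_{ij}) ∧ dx_i ∧ dx_j = sum_{i<j, k} (∂g_{ij}/∂x_k) dx_k ∧ dx_i ∧ dx_j.
Expand each term, using dx_k ∧ dx_i ∧ dx_j = sgn(permutation) dx_{(a)} ∧ dx_{(b)} ∧ dx_{(c)} with (a < b < c) sorted:

Collecting like 3-forms: d(omega) = 0.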